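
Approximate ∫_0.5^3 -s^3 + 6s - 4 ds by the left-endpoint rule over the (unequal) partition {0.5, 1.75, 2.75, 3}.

-2.33984375

Subinterval widths: 1.25, 1, 0.25.
Left endpoints: 0.5, 1.75, 2.75.
f(0.5) = -1.125, f(1.75) = 1.140625, f(2.75) = -8.296875.
Sum = Σ Δs_i · f(s_i).
Sum = -2.33984375.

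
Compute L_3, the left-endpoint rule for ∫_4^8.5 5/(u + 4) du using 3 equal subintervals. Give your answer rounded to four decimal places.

Δu = (8.5 − 4)/3 = 1.5.
Left endpoints: 4, 5.5, 7.
f(4) = 0.625, f(5.5) = 10/19, f(7) = 5/11.
Sum = Δu · [f(4) + f(5.5) + f(7)].
Sum ≈ 2.4088.

2.4088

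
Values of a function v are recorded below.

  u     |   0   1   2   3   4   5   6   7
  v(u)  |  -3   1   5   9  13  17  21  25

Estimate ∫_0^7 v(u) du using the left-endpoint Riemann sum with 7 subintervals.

Δu = 1.
Sum = 1·[(-3) + 1 + 5 + 9 + 13 + 17 + 21] = 63.

63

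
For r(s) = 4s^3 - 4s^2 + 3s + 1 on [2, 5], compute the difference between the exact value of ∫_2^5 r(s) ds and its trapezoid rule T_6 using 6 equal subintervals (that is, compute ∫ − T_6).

-4.75

Exact integral: ∫_2^5 r(s) ds = 487.5.
T_6 = 492.25.
Error = 487.5 − 492.25 = -4.75.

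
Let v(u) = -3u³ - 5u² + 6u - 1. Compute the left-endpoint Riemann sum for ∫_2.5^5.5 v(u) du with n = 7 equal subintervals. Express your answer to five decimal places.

-724.24745

Δu = (5.5 − 2.5)/7 = 3/7.
Left endpoints: 2.5, 41/14, 47/14, 53/14, 59/14, 65/14, 71/14.
v(2.5) = -64.125, v(41/14) = -278961/2744, v(47/14) = -413571/2744, v(53/14) = -583677/2744, v(59/14) = -793167/2744, v(65/14) = -1045929/2744, v(71/14) = -1345851/2744.
Sum = Δu · [v(2.5) + v(41/14) + v(47/14) + ...].
Sum ≈ -724.24745.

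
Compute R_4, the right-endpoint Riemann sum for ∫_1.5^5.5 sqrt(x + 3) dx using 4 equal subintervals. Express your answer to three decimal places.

Δx = (5.5 − 1.5)/4 = 1.
Right endpoints: 2.5, 3.5, 4.5, 5.5.
f(2.5) ≈ 2.345, f(3.5) ≈ 2.550, f(4.5) ≈ 2.739, f(5.5) ≈ 2.915.
Sum = Δx · [f(2.5) + f(3.5) + f(4.5) + f(5.5)].
Sum ≈ 10.549.

10.549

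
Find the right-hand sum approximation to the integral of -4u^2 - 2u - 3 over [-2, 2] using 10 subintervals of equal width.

-35.36

Δu = (2 − (-2))/10 = 0.4.
Right endpoints: -1.6, -1.2, -0.8, -0.4, 0, 0.4, 0.8, 1.2, 1.6, 2.
f(-1.6) = -10.04, f(-1.2) = -6.36, f(-0.8) = -3.96, f(-0.4) = -2.84, f(0) = -3, f(0.4) = -4.44, f(0.8) = -7.16, f(1.2) = -11.16, f(1.6) = -16.44, f(2) = -23.
Sum = Δu · [f(-1.6) + f(-1.2) + f(-0.8) + ...].
Sum = -35.36.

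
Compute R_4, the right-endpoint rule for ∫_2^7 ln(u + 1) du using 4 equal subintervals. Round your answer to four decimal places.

8.9258

Δu = (7 − 2)/4 = 1.25.
Right endpoints: 3.25, 4.5, 5.75, 7.
f(3.25) ≈ 1.4469, f(4.5) ≈ 1.7047, f(5.75) ≈ 1.9095, f(7) ≈ 2.0794.
Sum = Δu · [f(3.25) + f(4.5) + f(5.75) + f(7)].
Sum ≈ 8.9258.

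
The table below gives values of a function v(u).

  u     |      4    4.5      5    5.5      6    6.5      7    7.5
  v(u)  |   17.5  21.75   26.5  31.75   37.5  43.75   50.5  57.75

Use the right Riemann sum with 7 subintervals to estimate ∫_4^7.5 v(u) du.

134.75

Δu = 0.5.
Sum = 0.5·[21.75 + 26.5 + 31.75 + 37.5 + 43.75 + 50.5 + 57.75] = 134.75.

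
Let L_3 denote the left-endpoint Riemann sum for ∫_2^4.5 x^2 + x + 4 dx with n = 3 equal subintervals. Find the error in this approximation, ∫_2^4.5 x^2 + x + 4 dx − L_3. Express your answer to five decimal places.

7.52315

Exact integral: ∫_2^4.5 f(x) dx ≈ 45.8333333.
L_3 ≈ 38.3101852.
Error ≈ 45.8333333 − 38.3101852 ≈ 7.52315.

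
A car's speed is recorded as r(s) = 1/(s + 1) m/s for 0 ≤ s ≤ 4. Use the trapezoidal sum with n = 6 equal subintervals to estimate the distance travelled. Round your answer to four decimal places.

Δs = (4 − 0)/6 = 2/3.
r(0) = 1, r(2/3) = 0.6, r(4/3) = 3/7, r(2) = 1/3, r(8/3) = 3/11, r(10/3) = 3/13, r(4) = 0.2.
T_6 = (Δs/2)·[r(s_0) + 2r(s_1) + ... + 2r(s_{5}) + r(s_6)].
Sum ≈ 1.6436.

1.6436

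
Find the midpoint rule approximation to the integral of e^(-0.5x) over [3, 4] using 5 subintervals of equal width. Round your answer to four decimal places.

0.1755

Δx = (4 − 3)/5 = 0.2.
Midpoints: 3.1, 3.3, 3.5, 3.7, 3.9.
f(3.1) ≈ 0.2122, f(3.3) ≈ 0.1920, f(3.5) ≈ 0.1738, f(3.7) ≈ 0.1572, f(3.9) ≈ 0.1423.
Sum = Δx · [f(3.1) + f(3.3) + f(3.5) + f(3.7) + f(3.9)].
Sum ≈ 0.1755.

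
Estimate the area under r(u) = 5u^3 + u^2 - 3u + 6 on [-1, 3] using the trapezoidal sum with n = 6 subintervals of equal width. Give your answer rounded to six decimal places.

126.074074

Δu = (3 − (-1))/6 = 2/3.
r(-1) = 5, r(-1/3) = 187/27, r(1/3) = 143/27, r(1) = 9, r(5/3) = 727/27, r(7/3) = 1835/27, r(3) = 141.
T_6 = (Δu/2)·[r(u_0) + 2r(u_1) + ... + 2r(u_{5}) + r(u_6)].
Sum ≈ 126.074074.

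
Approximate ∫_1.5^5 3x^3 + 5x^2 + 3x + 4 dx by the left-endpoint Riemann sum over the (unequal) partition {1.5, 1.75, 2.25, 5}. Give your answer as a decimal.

220.93359375

Subinterval widths: 0.25, 0.5, 2.75.
Left endpoints: 1.5, 1.75, 2.25.
f(1.5) = 29.875, f(1.75) = 40.640625, f(2.25) = 70.234375.
Sum = Σ Δx_i · f(x_i).
Sum = 220.93359375.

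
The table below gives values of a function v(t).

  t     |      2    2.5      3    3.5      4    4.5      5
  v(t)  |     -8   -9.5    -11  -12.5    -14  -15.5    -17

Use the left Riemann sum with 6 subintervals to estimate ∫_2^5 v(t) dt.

Δt = 0.5.
Sum = 0.5·[(-8) + (-9.5) + (-11) + (-12.5) + (-14) + (-15.5)] = -35.25.

-35.25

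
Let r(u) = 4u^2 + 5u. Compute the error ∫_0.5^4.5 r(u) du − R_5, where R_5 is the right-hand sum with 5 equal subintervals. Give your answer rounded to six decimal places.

-41.706667

Exact integral: ∫_0.5^4.5 r(u) du ≈ 171.33333333.
R_5 = 213.04.
Error ≈ 171.33333333 − 213.04 ≈ -41.706667.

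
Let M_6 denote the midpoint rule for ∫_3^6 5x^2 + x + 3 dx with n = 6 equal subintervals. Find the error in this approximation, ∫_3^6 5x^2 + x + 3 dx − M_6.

Exact integral: ∫_3^6 f(x) dx = 337.5.
M_6 = 337.1875.
Error = 337.5 − 337.1875 = 0.3125.

0.3125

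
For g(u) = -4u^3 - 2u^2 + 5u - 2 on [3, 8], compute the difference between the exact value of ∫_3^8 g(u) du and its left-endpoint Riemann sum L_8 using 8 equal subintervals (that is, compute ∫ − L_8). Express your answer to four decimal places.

-610.6771

Exact integral: ∫_3^8 g(u) du ≈ -4210.833333.
L_8 = -3600.15625.
Error ≈ -4210.833333 − (-3600.15625) ≈ -610.6771.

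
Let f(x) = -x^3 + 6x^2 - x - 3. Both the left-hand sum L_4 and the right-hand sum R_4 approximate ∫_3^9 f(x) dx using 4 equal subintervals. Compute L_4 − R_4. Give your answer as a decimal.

L_4 = -90.
R_4 = -504.
L_4 − R_4 = 414.

414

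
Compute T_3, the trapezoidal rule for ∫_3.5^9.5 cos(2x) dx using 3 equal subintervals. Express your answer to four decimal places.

0.2321

Δx = (9.5 − 3.5)/3 = 2.
f(3.5) ≈ 0.7539, f(5.5) ≈ 0.0044, f(7.5) ≈ -0.7597, f(9.5) ≈ 0.9887.
T_3 = (Δx/2)·[f(x_0) + 2f(x_1) + 2f(x_2) + f(x_3)].
Sum ≈ 0.2321.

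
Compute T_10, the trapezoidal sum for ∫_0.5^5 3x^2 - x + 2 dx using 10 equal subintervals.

121.955625

Δx = (5 − 0.5)/10 = 0.45.
f(0.5) = 2.25, f(0.95) = 3.7575, f(1.4) = 6.48, f(1.85) = 10.4175, f(2.3) = 15.57, f(2.75) = 21.9375, f(3.2) = 29.52, f(3.65) = 38.3175, f(4.1) = 48.33, f(4.55) = 59.5575, f(5) = 72.
T_10 = (Δx/2)·[f(x_0) + 2f(x_1) + ... + 2f(x_{9}) + f(x_10)].
Sum = 121.955625.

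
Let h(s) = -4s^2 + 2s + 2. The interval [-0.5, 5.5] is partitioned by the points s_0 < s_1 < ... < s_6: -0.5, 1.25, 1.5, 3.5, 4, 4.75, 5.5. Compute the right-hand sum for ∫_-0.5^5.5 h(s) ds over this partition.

Subinterval widths: 1.75, 0.25, 2, 0.5, 0.75, 0.75.
Right endpoints: 1.25, 1.5, 3.5, 4, 4.75, 5.5.
h(1.25) = -1.75, h(1.5) = -4, h(3.5) = -40, h(4) = -54, h(4.75) = -78.75, h(5.5) = -108.
Sum = Σ Δs_i · h(s_i).
Sum = -251.125.

-251.125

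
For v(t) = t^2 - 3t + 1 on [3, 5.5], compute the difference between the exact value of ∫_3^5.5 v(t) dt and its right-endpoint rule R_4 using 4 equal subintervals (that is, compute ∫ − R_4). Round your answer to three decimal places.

Exact integral: ∫_3^5.5 v(t) dt ≈ 17.08333.
R_4 = 21.54296875.
Error ≈ 17.08333 − 21.54296875 ≈ -4.460.

-4.460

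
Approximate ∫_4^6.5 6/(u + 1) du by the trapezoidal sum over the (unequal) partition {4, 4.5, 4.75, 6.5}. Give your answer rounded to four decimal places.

Subinterval widths: 0.5, 0.25, 1.75.
f(4) = 1.2, f(4.5) = 12/11, f(4.75) = 24/23, f(6.5) = 0.8.
On each subinterval the trapezoid contributes (Δu_i/2)·[f(u_{i-1}) + f(u_i)].
Sum ≈ 2.4526.

2.4526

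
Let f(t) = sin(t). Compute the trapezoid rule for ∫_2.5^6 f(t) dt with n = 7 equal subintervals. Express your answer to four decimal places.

Δt = (6 − 2.5)/7 = 0.5.
f(2.5) ≈ 0.5985, f(3) ≈ 0.1411, f(3.5) ≈ -0.3508, f(4) ≈ -0.7568, f(4.5) ≈ -0.9775, f(5) ≈ -0.9589, f(5.5) ≈ -0.7055, f(6) ≈ -0.2794.
T_7 = (Δt/2)·[f(t_0) + 2f(t_1) + ... + 2f(t_{6}) + f(t_7)].
Sum ≈ -1.7245.

-1.7245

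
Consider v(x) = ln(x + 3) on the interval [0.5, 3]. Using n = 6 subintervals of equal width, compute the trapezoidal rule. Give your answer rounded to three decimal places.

3.864

Δx = (3 − 0.5)/6 = 5/12.
v(0.5) ≈ 1.253, v(11/12) ≈ 1.365, v(4/3) ≈ 1.466, v(1.75) ≈ 1.558, v(13/6) ≈ 1.642, v(31/12) ≈ 1.720, v(3) ≈ 1.792.
T_6 = (Δx/2)·[v(x_0) + 2v(x_1) + ... + 2v(x_{5}) + v(x_6)].
Sum ≈ 3.864.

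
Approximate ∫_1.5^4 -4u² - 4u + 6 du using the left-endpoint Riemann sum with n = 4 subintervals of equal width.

-73.671875

Δu = (4 − 1.5)/4 = 0.625.
Left endpoints: 1.5, 2.125, 2.75, 3.375.
f(1.5) = -9, f(2.125) = -20.5625, f(2.75) = -35.25, f(3.375) = -53.0625.
Sum = Δu · [f(1.5) + f(2.125) + f(2.75) + f(3.375)].
Sum = -73.671875.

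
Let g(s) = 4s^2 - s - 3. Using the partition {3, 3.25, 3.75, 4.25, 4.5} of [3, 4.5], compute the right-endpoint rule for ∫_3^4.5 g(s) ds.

Subinterval widths: 0.25, 0.5, 0.5, 0.25.
Right endpoints: 3.25, 3.75, 4.25, 4.5.
g(3.25) = 36, g(3.75) = 49.5, g(4.25) = 65, g(4.5) = 73.5.
Sum = Σ Δs_i · g(s_i).
Sum = 84.625.

84.625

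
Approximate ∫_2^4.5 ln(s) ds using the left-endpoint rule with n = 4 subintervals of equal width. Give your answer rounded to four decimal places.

2.6196

Δs = (4.5 − 2)/4 = 0.625.
Left endpoints: 2, 2.625, 3.25, 3.875.
f(2) ≈ 0.6931, f(2.625) ≈ 0.9651, f(3.25) ≈ 1.1787, f(3.875) ≈ 1.3545.
Sum = Δs · [f(2) + f(2.625) + f(3.25) + f(3.875)].
Sum ≈ 2.6196.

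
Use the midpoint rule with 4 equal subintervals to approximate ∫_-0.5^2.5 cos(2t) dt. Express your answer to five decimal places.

Δt = (2.5 − (-0.5))/4 = 0.75.
Midpoints: -0.125, 0.625, 1.375, 2.125.
f(-0.125) ≈ 0.96891, f(0.625) ≈ 0.31532, f(1.375) ≈ -0.92430, f(2.125) ≈ -0.44609.
Sum = Δt · [f(-0.125) + f(0.625) + f(1.375) + f(2.125)].
Sum ≈ -0.06462.

-0.06462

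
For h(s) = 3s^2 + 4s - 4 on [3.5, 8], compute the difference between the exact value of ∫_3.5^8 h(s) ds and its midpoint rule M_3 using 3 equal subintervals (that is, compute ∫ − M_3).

Exact integral: ∫_3.5^8 h(s) ds = 554.625.
M_3 = 552.09375.
Error = 554.625 − 552.09375 = 2.53125.

2.53125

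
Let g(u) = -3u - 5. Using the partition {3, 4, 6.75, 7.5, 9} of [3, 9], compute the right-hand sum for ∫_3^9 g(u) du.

Subinterval widths: 1, 2.75, 0.75, 1.5.
Right endpoints: 4, 6.75, 7.5, 9.
g(4) = -17, g(6.75) = -25.25, g(7.5) = -27.5, g(9) = -32.
Sum = Σ Δu_i · g(u_i).
Sum = -155.0625.

-155.0625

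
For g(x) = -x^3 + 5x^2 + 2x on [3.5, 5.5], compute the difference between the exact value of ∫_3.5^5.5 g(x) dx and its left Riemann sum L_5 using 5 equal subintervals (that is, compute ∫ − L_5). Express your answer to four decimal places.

Exact integral: ∫_3.5^5.5 g(x) dx ≈ 32.583333.
L_5 = 38.03.
Error ≈ 32.583333 − 38.03 ≈ -5.4467.

-5.4467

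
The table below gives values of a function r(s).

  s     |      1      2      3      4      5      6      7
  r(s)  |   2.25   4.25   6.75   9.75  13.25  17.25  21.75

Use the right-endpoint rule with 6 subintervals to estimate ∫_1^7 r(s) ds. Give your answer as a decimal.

73

Δs = 1.
Sum = 1·[4.25 + 6.75 + 9.75 + 13.25 + 17.25 + 21.75] = 73.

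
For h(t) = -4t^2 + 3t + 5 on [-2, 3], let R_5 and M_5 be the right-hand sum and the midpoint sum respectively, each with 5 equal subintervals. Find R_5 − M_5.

-7.5

R_5 = -20.
M_5 = -12.5.
R_5 − M_5 = -7.5.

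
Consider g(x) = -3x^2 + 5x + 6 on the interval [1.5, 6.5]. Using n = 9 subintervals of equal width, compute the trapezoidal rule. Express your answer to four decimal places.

Δx = (6.5 − 1.5)/9 = 5/9.
g(1.5) = 6.75, g(37/18) = 389/108, g(47/18) = -151/108, g(19/6) = -8.25, g(67/18) = -1831/108, g(77/18) = -2971/108, g(29/6) = -479/12, g(97/18) = -5851/108, g(107/18) = -7591/108, g(6.5) = -88.25.
T_9 = (Δx/2)·[g(x_0) + 2g(x_1) + ... + 2g(x_{8}) + g(x_9)].
Sum ≈ -142.0216.

-142.0216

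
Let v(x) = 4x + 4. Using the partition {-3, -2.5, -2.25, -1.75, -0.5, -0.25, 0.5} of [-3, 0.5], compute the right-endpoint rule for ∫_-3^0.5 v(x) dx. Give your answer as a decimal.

2

Subinterval widths: 0.5, 0.25, 0.5, 1.25, 0.25, 0.75.
Right endpoints: -2.5, -2.25, -1.75, -0.5, -0.25, 0.5.
v(-2.5) = -6, v(-2.25) = -5, v(-1.75) = -3, v(-0.5) = 2, v(-0.25) = 3, v(0.5) = 6.
Sum = Σ Δx_i · v(x_i).
Sum = 2.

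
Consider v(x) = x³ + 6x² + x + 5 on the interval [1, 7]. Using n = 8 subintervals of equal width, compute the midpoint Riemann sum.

Δx = (7 − 1)/8 = 0.75.
Midpoints: 1.375, 2.125, 2.875, 3.625, 4.375, 5.125, 5.875, 6.625.
v(1.375) = 10403/512, v(2.125) = 22433/512, v(2.875) = 41591/512, v(3.625) = 69173/512, v(4.375) = 106475/512, v(5.125) = 154793/512, v(5.875) = 215423/512, v(6.625) = 289661/512.
Sum = Δx · [v(1.375) + v(2.125) + v(2.875) + ...].
Sum = 1332.9375.

1332.9375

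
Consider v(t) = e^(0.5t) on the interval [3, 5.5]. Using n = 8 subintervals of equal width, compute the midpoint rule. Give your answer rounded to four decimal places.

22.2992

Δt = (5.5 − 3)/8 = 0.3125.
Midpoints: 3.15625, 3.46875, 3.78125, 4.09375, 4.40625, 4.71875, 5.03125, 5.34375.
v(3.15625) ≈ 4.8459, v(3.46875) ≈ 5.6654, v(3.78125) ≈ 6.6235, v(4.09375) ≈ 7.7437, v(4.40625) ≈ 9.0533, v(4.71875) ≈ 10.5843, v(5.03125) ≈ 12.3743, v(5.34375) ≈ 14.4671.
Sum = Δt · [v(3.15625) + v(3.46875) + v(3.78125) + ...].
Sum ≈ 22.2992.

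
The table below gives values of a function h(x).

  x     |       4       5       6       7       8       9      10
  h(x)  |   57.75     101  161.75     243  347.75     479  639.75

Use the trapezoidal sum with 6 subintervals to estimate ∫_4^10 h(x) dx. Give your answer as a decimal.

1681.25

Δx = 1.
T_6 = (1/2)·[57.75 + 2·101 + 2·161.75 + 2·243 + 2·347.75 + 2·479 + 639.75] = 1681.25.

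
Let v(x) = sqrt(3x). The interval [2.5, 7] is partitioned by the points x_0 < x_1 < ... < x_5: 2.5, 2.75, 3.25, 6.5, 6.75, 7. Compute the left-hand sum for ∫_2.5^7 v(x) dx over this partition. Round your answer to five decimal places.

Subinterval widths: 0.25, 0.5, 3.25, 0.25, 0.25.
Left endpoints: 2.5, 2.75, 3.25, 6.5, 6.75.
v(2.5) ≈ 2.73861, v(2.75) ≈ 2.87228, v(3.25) ≈ 3.12250, v(6.5) ≈ 4.41588, v(6.75) ≈ 4.50000.
Sum = Σ Δx_i · v(x_i).
Sum ≈ 14.49789.

14.49789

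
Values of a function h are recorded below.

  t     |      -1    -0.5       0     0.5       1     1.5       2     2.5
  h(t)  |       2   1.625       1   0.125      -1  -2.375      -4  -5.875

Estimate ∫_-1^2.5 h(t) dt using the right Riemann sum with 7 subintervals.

Δt = 0.5.
Sum = 0.5·[1.625 + 1 + 0.125 + (-1) + (-2.375) + (-4) + (-5.875)] = -5.25.

-5.25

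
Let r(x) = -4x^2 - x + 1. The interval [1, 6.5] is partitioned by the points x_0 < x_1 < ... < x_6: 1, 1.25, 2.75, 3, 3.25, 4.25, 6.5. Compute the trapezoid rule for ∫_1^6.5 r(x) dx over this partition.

-390.5

Subinterval widths: 0.25, 1.5, 0.25, 0.25, 1, 2.25.
r(1) = -4, r(1.25) = -6.5, r(2.75) = -32, r(3) = -38, r(3.25) = -44.5, r(4.25) = -75.5, r(6.5) = -174.5.
On each subinterval the trapezoid contributes (Δx_i/2)·[r(x_{i-1}) + r(x_i)].
Sum = -390.5.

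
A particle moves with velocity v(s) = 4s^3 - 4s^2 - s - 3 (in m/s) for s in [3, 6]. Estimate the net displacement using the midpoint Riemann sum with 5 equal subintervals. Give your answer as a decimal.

Δs = (6 − 3)/5 = 0.6.
Midpoints: 3.3, 3.9, 4.5, 5.1, 5.7.
v(3.3) = 93.888, v(3.9) = 169.536, v(4.5) = 276, v(5.1) = 418.464, v(5.7) = 602.112.
Sum = Δs · [v(3.3) + v(3.9) + v(4.5) + v(5.1) + v(5.7)].
Sum = 936.

936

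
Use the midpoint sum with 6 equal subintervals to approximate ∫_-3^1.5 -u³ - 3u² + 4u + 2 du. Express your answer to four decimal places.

Δu = (1.5 − (-3))/6 = 0.75.
Midpoints: -2.625, -1.875, -1.125, -0.375, 0.375, 1.125.
f(-2.625) = -5675/512, f(-1.875) = -4841/512, f(-1.125) = -2495/512, f(-0.375) = 67/512, f(0.375) = 1549/512, f(1.125) = 655/512.
Sum = Δu · [f(-2.625) + f(-1.875) + f(-1.125) + ...].
Sum ≈ -15.7324.

-15.7324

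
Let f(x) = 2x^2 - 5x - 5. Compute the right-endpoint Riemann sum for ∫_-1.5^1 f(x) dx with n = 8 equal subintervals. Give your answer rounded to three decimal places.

Δx = (1 − (-1.5))/8 = 0.3125.
Right endpoints: -1.1875, -0.875, -0.5625, -0.25, 0.0625, 0.375, 0.6875, 1.
f(-1.1875) = 3.7578125, f(-0.875) = 0.90625, f(-0.5625) = -1.5546875, f(-0.25) = -3.625, f(0.0625) = -5.3046875, f(0.375) = -6.59375, f(0.6875) = -7.4921875, f(1) = -8.
Sum = Δx · [f(-1.1875) + f(-0.875) + f(-0.5625) + ...].
Sum ≈ -8.721.

-8.721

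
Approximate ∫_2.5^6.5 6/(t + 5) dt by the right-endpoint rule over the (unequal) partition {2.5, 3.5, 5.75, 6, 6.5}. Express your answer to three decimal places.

Subinterval widths: 1, 2.25, 0.25, 0.5.
Right endpoints: 3.5, 5.75, 6, 6.5.
f(3.5) = 12/17, f(5.75) = 24/43, f(6) = 6/11, f(6.5) = 12/23.
Sum = Σ Δt_i · f(t_i).
Sum ≈ 2.359.

2.359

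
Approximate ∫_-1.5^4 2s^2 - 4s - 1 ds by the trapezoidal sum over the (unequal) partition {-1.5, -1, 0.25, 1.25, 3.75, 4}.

Subinterval widths: 0.5, 1.25, 1, 2.5, 0.25.
f(-1.5) = 9.5, f(-1) = 5, f(0.25) = -1.875, f(1.25) = -2.875, f(3.75) = 12.125, f(4) = 15.
On each subinterval the trapezoid contributes (Δs_i/2)·[f(s_{i-1}) + f(s_i)].
Sum = 18.15625.

18.15625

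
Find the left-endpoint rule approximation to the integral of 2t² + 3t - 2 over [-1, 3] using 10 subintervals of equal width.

17.28

Δt = (3 − (-1))/10 = 0.4.
Left endpoints: -1, -0.6, -0.2, 0.2, 0.6, 1, 1.4, 1.8, 2.2, 2.6.
f(-1) = -3, f(-0.6) = -3.08, f(-0.2) = -2.52, f(0.2) = -1.32, f(0.6) = 0.52, f(1) = 3, f(1.4) = 6.12, f(1.8) = 9.88, f(2.2) = 14.28, f(2.6) = 19.32.
Sum = Δt · [f(-1) + f(-0.6) + f(-0.2) + ...].
Sum = 17.28.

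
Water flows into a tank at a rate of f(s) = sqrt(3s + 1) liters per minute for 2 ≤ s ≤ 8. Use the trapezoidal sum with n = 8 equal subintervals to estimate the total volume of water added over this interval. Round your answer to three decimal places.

23.650

Δs = (8 − 2)/8 = 0.75.
f(2) ≈ 2.646, f(2.75) ≈ 3.041, f(3.5) ≈ 3.391, f(4.25) ≈ 3.708, f(5) ≈ 4.000, f(5.75) ≈ 4.272, f(6.5) ≈ 4.528, f(7.25) ≈ 4.770, f(8) ≈ 5.000.
T_8 = (Δs/2)·[f(s_0) + 2f(s_1) + ... + 2f(s_{7}) + f(s_8)].
Sum ≈ 23.650.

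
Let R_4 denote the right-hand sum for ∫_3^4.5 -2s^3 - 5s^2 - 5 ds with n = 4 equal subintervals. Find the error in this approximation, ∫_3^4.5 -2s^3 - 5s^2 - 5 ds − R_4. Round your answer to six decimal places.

35.560547

Exact integral: ∫_3^4.5 f(s) ds = -278.90625.
R_4 ≈ -314.46679688.
Error ≈ -278.90625 − (-314.46679688) ≈ 35.560547.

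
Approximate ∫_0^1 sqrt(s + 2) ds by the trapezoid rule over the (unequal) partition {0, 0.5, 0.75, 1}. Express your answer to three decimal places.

1.578

Subinterval widths: 0.5, 0.25, 0.25.
f(0) ≈ 1.414, f(0.5) ≈ 1.581, f(0.75) ≈ 1.658, f(1) ≈ 1.732.
On each subinterval the trapezoid contributes (Δs_i/2)·[f(s_{i-1}) + f(s_i)].
Sum ≈ 1.578.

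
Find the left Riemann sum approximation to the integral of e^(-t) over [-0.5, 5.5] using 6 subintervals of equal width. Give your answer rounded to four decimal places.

Δt = (5.5 − (-0.5))/6 = 1.
Left endpoints: -0.5, 0.5, 1.5, 2.5, 3.5, 4.5.
f(-0.5) ≈ 1.6487, f(0.5) ≈ 0.6065, f(1.5) ≈ 0.2231, f(2.5) ≈ 0.0821, f(3.5) ≈ 0.0302, f(4.5) ≈ 0.0111.
Sum = Δt · [f(-0.5) + f(0.5) + f(1.5) + ...].
Sum ≈ 2.6018.

2.6018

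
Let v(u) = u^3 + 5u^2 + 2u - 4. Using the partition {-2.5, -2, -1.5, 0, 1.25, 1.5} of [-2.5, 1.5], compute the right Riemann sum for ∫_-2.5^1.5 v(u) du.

10.17578125

Subinterval widths: 0.5, 0.5, 1.5, 1.25, 0.25.
Right endpoints: -2, -1.5, 0, 1.25, 1.5.
v(-2) = 4, v(-1.5) = 0.875, v(0) = -4, v(1.25) = 8.265625, v(1.5) = 13.625.
Sum = Σ Δu_i · v(u_i).
Sum = 10.17578125.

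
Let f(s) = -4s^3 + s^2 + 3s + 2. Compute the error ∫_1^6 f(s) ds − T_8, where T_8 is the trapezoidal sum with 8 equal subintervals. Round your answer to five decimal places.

13.34635

Exact integral: ∫_1^6 f(s) ds ≈ -1160.8333333.
T_8 = -1174.1796875.
Error ≈ -1160.8333333 − (-1174.1796875) ≈ 13.34635.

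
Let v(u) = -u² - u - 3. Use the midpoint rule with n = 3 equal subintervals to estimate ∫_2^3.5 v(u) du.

-20.21875

Δu = (3.5 − 2)/3 = 0.5.
Midpoints: 2.25, 2.75, 3.25.
v(2.25) = -10.3125, v(2.75) = -13.3125, v(3.25) = -16.8125.
Sum = Δu · [v(2.25) + v(2.75) + v(3.25)].
Sum = -20.21875.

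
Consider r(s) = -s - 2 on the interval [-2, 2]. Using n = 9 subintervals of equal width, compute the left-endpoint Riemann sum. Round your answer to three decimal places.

Δs = (2 − (-2))/9 = 4/9.
Left endpoints: -2, -14/9, -10/9, -2/3, -2/9, 2/9, 2/3, 10/9, 14/9.
r(-2) = 0, r(-14/9) = -4/9, r(-10/9) = -8/9, r(-2/3) = -4/3, r(-2/9) = -16/9, r(2/9) = -20/9, r(2/3) = -8/3, r(10/9) = -28/9, r(14/9) = -32/9.
Sum = Δs · [r(-2) + r(-14/9) + r(-10/9) + ...].
Sum ≈ -7.111.

-7.111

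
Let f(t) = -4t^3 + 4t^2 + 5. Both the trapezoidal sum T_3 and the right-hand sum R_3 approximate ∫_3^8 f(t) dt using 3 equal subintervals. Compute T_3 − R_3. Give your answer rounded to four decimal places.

1433.3333

T_3 ≈ -3486.851852.
R_3 ≈ -4920.185185.
T_3 − R_3 ≈ 1433.3333.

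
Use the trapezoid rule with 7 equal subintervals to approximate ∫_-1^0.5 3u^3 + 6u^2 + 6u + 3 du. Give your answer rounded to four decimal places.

3.8399

Δu = (0.5 − (-1))/7 = 3/14.
f(-1) = 0, f(-11/14) = 1467/2744, f(-4/7) = 333/343, f(-5/14) = 4077/2744, f(-1/7) = 774/343, f(1/14) = 9495/2744, f(2/7) = 1809/343, f(0.5) = 7.875.
T_7 = (Δu/2)·[f(u_0) + 2f(u_1) + ... + 2f(u_{6}) + f(u_7)].
Sum ≈ 3.8399.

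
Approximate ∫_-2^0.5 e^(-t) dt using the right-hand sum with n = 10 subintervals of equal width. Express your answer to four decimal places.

Δt = (0.5 − (-2))/10 = 0.25.
Right endpoints: -1.75, -1.5, -1.25, -1, -0.75, -0.5, -0.25, 0, 0.25, 0.5.
f(-1.75) ≈ 5.7546, f(-1.5) ≈ 4.4817, f(-1.25) ≈ 3.4903, f(-1) ≈ 2.7183, f(-0.75) ≈ 2.1170, f(-0.5) ≈ 1.6487, f(-0.25) ≈ 1.2840, f(0) ≈ 1.0000, f(0.25) ≈ 0.7788, f(0.5) ≈ 0.6065.
Sum = Δt · [f(-1.75) + f(-1.5) + f(-1.25) + ...].
Sum ≈ 5.9700.

5.9700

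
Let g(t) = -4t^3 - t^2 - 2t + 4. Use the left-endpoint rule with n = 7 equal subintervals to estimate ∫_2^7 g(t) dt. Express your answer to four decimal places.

Δt = (7 − 2)/7 = 5/7.
Left endpoints: 2, 19/7, 24/7, 29/7, 34/7, 39/7, 44/7.
g(2) = -36, g(19/7) = -30453/343, g(24/7) = -60308/343, g(29/7) = -104913/343, g(34/7) = -167268/343, g(39/7) = -250373/343, g(44/7) = -357228/343.
Sum = Δt · [g(2) + g(19/7) + g(24/7) + ...].
Sum ≈ -2046.8367.

-2046.8367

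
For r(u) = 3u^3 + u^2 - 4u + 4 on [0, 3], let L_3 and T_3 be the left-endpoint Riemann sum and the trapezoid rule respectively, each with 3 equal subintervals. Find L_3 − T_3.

-39

L_3 = 32.
T_3 = 71.
L_3 − T_3 = -39.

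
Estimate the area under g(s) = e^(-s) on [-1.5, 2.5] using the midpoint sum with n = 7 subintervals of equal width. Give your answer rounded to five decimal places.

Δs = (2.5 − (-1.5))/7 = 4/7.
Midpoints: -17/14, -9/14, -1/14, 0.5, 15/14, 23/14, 31/14.
g(-17/14) ≈ 3.36789, g(-9/14) ≈ 1.90191, g(-1/14) ≈ 1.07404, g(0.5) ≈ 0.60653, g(15/14) ≈ 0.34252, g(23/14) ≈ 0.19343, g(31/14) ≈ 0.10923.
Sum = Δs · [g(-17/14) + g(-9/14) + g(-1/14) + ...].
Sum ≈ 4.34031.

4.34031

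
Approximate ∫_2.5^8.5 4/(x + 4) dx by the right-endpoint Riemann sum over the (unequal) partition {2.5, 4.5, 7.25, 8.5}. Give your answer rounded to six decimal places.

Subinterval widths: 2, 2.75, 1.25.
Right endpoints: 4.5, 7.25, 8.5.
f(4.5) = 8/17, f(7.25) = 16/45, f(8.5) = 0.32.
Sum = Σ Δx_i · f(x_i).
Sum ≈ 2.318954.

2.318954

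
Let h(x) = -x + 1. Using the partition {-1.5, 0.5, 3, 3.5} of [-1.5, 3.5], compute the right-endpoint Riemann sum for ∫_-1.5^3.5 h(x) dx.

-5.25

Subinterval widths: 2, 2.5, 0.5.
Right endpoints: 0.5, 3, 3.5.
h(0.5) = 0.5, h(3) = -2, h(3.5) = -2.5.
Sum = Σ Δx_i · h(x_i).
Sum = -5.25.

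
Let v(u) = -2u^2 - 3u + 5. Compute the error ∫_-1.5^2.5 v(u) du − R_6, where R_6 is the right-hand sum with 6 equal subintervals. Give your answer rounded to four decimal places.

7.2593

Exact integral: ∫_-1.5^2.5 v(u) du ≈ 1.333333.
R_6 ≈ -5.925926.
Error ≈ 1.333333 − (-5.925926) ≈ 7.2593.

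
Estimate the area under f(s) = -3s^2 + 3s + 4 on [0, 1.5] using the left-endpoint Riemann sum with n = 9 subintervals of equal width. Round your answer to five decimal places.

Δs = (1.5 − 0)/9 = 1/6.
Left endpoints: 0, 1/6, 1/3, 0.5, 2/3, 5/6, 1, 7/6, 4/3.
f(0) = 4, f(1/6) = 53/12, f(1/3) = 14/3, f(0.5) = 4.75, f(2/3) = 14/3, f(5/6) = 53/12, f(1) = 4, f(7/6) = 41/12, f(4/3) = 8/3.
Sum = Δs · [f(0) + f(1/6) + f(1/3) + ...].
Sum ≈ 6.16667.

6.16667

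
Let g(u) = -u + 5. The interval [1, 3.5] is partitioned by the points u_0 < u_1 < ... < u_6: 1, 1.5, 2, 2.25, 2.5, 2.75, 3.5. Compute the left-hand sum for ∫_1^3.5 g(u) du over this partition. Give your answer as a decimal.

7.5

Subinterval widths: 0.5, 0.5, 0.25, 0.25, 0.25, 0.75.
Left endpoints: 1, 1.5, 2, 2.25, 2.5, 2.75.
g(1) = 4, g(1.5) = 3.5, g(2) = 3, g(2.25) = 2.75, g(2.5) = 2.5, g(2.75) = 2.25.
Sum = Σ Δu_i · g(u_i).
Sum = 7.5.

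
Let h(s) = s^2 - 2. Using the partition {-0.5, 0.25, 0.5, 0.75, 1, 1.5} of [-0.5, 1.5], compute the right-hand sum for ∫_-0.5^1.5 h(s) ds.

Subinterval widths: 0.75, 0.25, 0.25, 0.25, 0.5.
Right endpoints: 0.25, 0.5, 0.75, 1, 1.5.
h(0.25) = -1.9375, h(0.5) = -1.75, h(0.75) = -1.4375, h(1) = -1, h(1.5) = 0.25.
Sum = Σ Δs_i · h(s_i).
Sum = -2.375.

-2.375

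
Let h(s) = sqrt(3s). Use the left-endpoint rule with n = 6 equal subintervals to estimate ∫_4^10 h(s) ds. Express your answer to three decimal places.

26.257

Δs = (10 − 4)/6 = 1.
Left endpoints: 4, 5, 6, 7, 8, 9.
h(4) ≈ 3.464, h(5) ≈ 3.873, h(6) ≈ 4.243, h(7) ≈ 4.583, h(8) ≈ 4.899, h(9) ≈ 5.196.
Sum = Δs · [h(4) + h(5) + h(6) + ...].
Sum ≈ 26.257.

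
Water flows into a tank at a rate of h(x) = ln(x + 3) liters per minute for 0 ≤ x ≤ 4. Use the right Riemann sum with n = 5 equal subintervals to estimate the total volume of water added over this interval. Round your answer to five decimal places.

6.65433

Δx = (4 − 0)/5 = 0.8.
Right endpoints: 0.8, 1.6, 2.4, 3.2, 4.
h(0.8) ≈ 1.33500, h(1.6) ≈ 1.52606, h(2.4) ≈ 1.68640, h(3.2) ≈ 1.82455, h(4) ≈ 1.94591.
Sum = Δx · [h(0.8) + h(1.6) + h(2.4) + h(3.2) + h(4)].
Sum ≈ 6.65433.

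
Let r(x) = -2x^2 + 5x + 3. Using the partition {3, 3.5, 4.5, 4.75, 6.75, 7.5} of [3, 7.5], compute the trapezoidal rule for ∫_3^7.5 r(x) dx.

-134.8125

Subinterval widths: 0.5, 1, 0.25, 2, 0.75.
r(3) = 0, r(3.5) = -4, r(4.5) = -15, r(4.75) = -18.375, r(6.75) = -54.375, r(7.5) = -72.
On each subinterval the trapezoid contributes (Δx_i/2)·[r(x_{i-1}) + r(x_i)].
Sum = -134.8125.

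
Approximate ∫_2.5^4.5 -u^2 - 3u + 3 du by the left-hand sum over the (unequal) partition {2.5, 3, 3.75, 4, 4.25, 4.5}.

Subinterval widths: 0.5, 0.75, 0.25, 0.25, 0.25.
Left endpoints: 2.5, 3, 3.75, 4, 4.25.
f(2.5) = -10.75, f(3) = -15, f(3.75) = -22.3125, f(4) = -25, f(4.25) = -27.8125.
Sum = Σ Δu_i · f(u_i).
Sum = -35.40625.

-35.40625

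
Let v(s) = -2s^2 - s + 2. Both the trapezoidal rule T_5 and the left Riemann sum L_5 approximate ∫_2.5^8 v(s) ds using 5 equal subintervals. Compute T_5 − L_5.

-66.55

T_5 = -351.01.
L_5 = -284.46.
T_5 − L_5 = -66.55.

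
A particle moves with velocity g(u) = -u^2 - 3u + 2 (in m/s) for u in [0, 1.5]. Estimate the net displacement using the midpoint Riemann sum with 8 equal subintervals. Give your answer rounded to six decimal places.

-1.495605

Δu = (1.5 − 0)/8 = 0.1875.
Midpoints: 0.09375, 0.28125, 0.46875, 0.65625, 0.84375, 1.03125, 1.21875, 1.40625.
g(0.09375) = 1751/1024, g(0.28125) = 1103/1024, g(0.46875) = 383/1024, g(0.65625) = -409/1024, g(0.84375) = -1273/1024, g(1.03125) = -2209/1024, g(1.21875) = -3217/1024, g(1.40625) = -4297/1024.
Sum = Δu · [g(0.09375) + g(0.28125) + g(0.46875) + ...].
Sum ≈ -1.495605.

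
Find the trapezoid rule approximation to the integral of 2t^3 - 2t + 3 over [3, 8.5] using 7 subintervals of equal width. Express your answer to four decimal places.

Δt = (8.5 − 3)/7 = 11/14.
f(3) = 51, f(53/14) = 142605/1372, f(32/7) = 63429/343, f(75/14) = 411291/1372, f(43/7) = 155829/343, f(97/14) = 897777/1372, f(54/7) = 310665/343, f(8.5) = 1214.25.
T_7 = (Δt/2)·[f(t_0) + 2f(t_1) + ... + 2f(t_{6}) + f(t_7)].
Sum ≈ 2542.3048.

2542.3048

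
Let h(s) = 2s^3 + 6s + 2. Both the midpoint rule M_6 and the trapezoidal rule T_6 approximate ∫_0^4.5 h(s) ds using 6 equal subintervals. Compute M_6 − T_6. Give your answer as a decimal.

M_6 = 271.93359375.
T_6 = 280.4765625.
M_6 − T_6 = -8.54296875.

-8.54296875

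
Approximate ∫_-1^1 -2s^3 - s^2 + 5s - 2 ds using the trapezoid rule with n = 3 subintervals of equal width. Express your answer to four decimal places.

Δs = (1 − (-1))/3 = 2/3.
f(-1) = -6, f(-1/3) = -100/27, f(1/3) = -14/27, f(1) = 0.
T_3 = (Δs/2)·[f(s_0) + 2f(s_1) + 2f(s_2) + f(s_3)].
Sum ≈ -4.8148.

-4.8148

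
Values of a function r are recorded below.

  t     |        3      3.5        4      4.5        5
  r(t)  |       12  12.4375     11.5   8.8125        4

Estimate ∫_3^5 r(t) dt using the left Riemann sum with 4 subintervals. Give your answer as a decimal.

22.375

Δt = 0.5.
Sum = 0.5·[12 + 12.4375 + 11.5 + 8.8125] = 22.375.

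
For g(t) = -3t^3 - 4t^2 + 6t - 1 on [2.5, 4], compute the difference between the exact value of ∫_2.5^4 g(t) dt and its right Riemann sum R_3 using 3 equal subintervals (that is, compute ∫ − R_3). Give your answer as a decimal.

45.859375

Exact integral: ∫_2.5^4 g(t) dt = -199.453125.
R_3 = -245.3125.
Error = -199.453125 − (-245.3125) = 45.859375.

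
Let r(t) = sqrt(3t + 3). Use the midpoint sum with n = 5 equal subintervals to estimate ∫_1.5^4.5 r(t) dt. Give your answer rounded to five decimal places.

Δt = (4.5 − 1.5)/5 = 0.6.
Midpoints: 1.8, 2.4, 3, 3.6, 4.2.
r(1.8) ≈ 2.89828, r(2.4) ≈ 3.19374, r(3) ≈ 3.46410, r(3.6) ≈ 3.71484, r(4.2) ≈ 3.94968.
Sum = Δt · [r(1.8) + r(2.4) + r(3) + r(3.6) + r(4.2)].
Sum ≈ 10.33238.

10.33238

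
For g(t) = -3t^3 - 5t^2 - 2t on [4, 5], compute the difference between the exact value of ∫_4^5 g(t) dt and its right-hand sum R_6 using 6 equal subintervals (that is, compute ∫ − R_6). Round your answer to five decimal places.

Exact integral: ∫_4^5 g(t) dt ≈ -387.4166667.
R_6 ≈ -406.7939815.
Error ≈ -387.4166667 − (-406.7939815) ≈ 19.37731.

19.37731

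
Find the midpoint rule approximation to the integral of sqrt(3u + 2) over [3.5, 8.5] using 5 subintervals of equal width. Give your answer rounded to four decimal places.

22.2318

Δu = (8.5 − 3.5)/5 = 1.
Midpoints: 4, 5, 6, 7, 8.
f(4) ≈ 3.7417, f(5) ≈ 4.1231, f(6) ≈ 4.4721, f(7) ≈ 4.7958, f(8) ≈ 5.0990.
Sum = Δu · [f(4) + f(5) + f(6) + f(7) + f(8)].
Sum ≈ 22.2318.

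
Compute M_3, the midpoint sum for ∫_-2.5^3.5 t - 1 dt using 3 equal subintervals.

-3

Δt = (3.5 − (-2.5))/3 = 2.
Midpoints: -1.5, 0.5, 2.5.
f(-1.5) = -2.5, f(0.5) = -0.5, f(2.5) = 1.5.
Sum = Δt · [f(-1.5) + f(0.5) + f(2.5)].
Sum = -3.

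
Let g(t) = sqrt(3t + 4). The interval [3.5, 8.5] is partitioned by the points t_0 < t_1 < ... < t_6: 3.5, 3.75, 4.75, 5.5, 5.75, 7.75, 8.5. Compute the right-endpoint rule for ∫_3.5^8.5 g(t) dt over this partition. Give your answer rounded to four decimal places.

Subinterval widths: 0.25, 1, 0.75, 0.25, 2, 0.75.
Right endpoints: 3.75, 4.75, 5.5, 5.75, 7.75, 8.5.
g(3.75) ≈ 3.9051, g(4.75) ≈ 4.2720, g(5.5) ≈ 4.5277, g(5.75) ≈ 4.6098, g(7.75) ≈ 5.2202, g(8.5) ≈ 5.4314.
Sum = Σ Δt_i · g(t_i).
Sum ≈ 24.3103.

24.3103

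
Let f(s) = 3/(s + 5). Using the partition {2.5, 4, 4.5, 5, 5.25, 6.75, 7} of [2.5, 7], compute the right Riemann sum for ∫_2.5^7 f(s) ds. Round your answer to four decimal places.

1.3265

Subinterval widths: 1.5, 0.5, 0.5, 0.25, 1.5, 0.25.
Right endpoints: 4, 4.5, 5, 5.25, 6.75, 7.
f(4) = 1/3, f(4.5) = 6/19, f(5) = 0.3, f(5.25) = 12/41, f(6.75) = 12/47, f(7) = 0.25.
Sum = Σ Δs_i · f(s_i).
Sum ≈ 1.3265.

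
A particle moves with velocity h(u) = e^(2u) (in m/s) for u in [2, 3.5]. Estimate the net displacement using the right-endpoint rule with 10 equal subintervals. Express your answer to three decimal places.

603.072

Δu = (3.5 − 2)/10 = 0.15.
Right endpoints: 2.15, 2.3, 2.45, 2.6, 2.75, 2.9, 3.05, 3.2, 3.35, 3.5.
h(2.15) ≈ 73.700, h(2.3) ≈ 99.484, h(2.45) ≈ 134.290, h(2.6) ≈ 181.272, h(2.75) ≈ 244.692, h(2.9) ≈ 330.300, h(3.05) ≈ 445.858, h(3.2) ≈ 601.845, h(3.35) ≈ 812.406, h(3.5) ≈ 1096.633.
Sum = Δu · [h(2.15) + h(2.3) + h(2.45) + ...].
Sum ≈ 603.072.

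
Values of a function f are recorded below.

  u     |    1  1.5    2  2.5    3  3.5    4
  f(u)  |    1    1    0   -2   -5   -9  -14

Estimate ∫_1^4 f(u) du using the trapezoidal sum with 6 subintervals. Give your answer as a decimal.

Δu = 0.5.
T_6 = (0.5/2)·[1 + 2·1 + 2·0 + 2·(-2) + 2·(-5) + 2·(-9) + (-14)] = -10.75.

-10.75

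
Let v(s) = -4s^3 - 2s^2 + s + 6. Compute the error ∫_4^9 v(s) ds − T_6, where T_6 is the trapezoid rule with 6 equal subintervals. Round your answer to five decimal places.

Exact integral: ∫_4^9 v(s) ds ≈ -6685.8333333.
T_6 ≈ -6732.1296296.
Error ≈ -6685.8333333 − (-6732.1296296) ≈ 46.29630.

46.29630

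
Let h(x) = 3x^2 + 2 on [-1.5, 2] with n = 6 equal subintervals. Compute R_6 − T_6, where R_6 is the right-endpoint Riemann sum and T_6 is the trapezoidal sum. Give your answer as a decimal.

R_6 ≈ 20.501736.
T_6 ≈ 18.970486.
R_6 − T_6 = 1.53125.

1.53125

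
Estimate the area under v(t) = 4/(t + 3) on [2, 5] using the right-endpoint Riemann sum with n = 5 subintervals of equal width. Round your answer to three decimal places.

Δt = (5 − 2)/5 = 0.6.
Right endpoints: 2.6, 3.2, 3.8, 4.4, 5.
v(2.6) = 5/7, v(3.2) = 20/31, v(3.8) = 10/17, v(4.4) = 20/37, v(5) = 0.5.
Sum = Δt · [v(2.6) + v(3.2) + v(3.8) + v(4.4) + v(5)].
Sum ≈ 1.793.

1.793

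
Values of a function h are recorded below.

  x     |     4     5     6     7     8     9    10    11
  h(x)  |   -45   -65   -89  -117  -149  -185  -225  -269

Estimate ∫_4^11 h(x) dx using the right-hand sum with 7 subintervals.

-1099

Δx = 1.
Sum = 1·[(-65) + (-89) + (-117) + (-149) + (-185) + (-225) + (-269)] = -1099.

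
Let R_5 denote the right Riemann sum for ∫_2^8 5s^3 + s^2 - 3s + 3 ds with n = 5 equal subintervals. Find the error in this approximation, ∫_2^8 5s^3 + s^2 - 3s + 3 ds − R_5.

-1646.64

Exact integral: ∫_2^8 f(s) ds = 5196.
R_5 = 6842.64.
Error = 5196 − 6842.64 = -1646.64.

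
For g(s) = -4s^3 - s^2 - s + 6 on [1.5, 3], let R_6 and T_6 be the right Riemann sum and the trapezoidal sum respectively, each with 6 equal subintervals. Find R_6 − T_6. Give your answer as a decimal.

R_6 = -91.46875.
T_6 = -78.625.
R_6 − T_6 = -12.84375.

-12.84375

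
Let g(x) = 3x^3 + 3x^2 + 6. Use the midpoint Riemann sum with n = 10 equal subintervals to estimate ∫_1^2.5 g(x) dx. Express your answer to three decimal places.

Δx = (2.5 − 1)/10 = 0.15.
Midpoints: 1.075, 1.225, 1.375, 1.525, 1.675, 1.825, 1.975, 2.125, 2.275, 2.425.
g(1.075) = 844401/64000, g(1.225) = 1025067/64000, g(1.375) = 9969/512, g(1.525) = 1511463/64000, g(1.675) = 1824969/64000, g(1.825) = 2190531/64000, g(1.975) = 2612037/64000, g(2.125) = 24747/512, g(2.275) = 3638433/64000, g(2.425) = 4251099/64000.
Sum = Δx · [g(1.075) + g(1.225) + g(1.375) + ...].
Sum ≈ 52.119.

52.119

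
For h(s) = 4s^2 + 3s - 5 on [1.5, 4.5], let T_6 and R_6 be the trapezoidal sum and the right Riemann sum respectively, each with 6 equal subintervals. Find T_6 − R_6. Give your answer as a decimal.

-20.25

T_6 = 129.5.
R_6 = 149.75.
T_6 − R_6 = -20.25.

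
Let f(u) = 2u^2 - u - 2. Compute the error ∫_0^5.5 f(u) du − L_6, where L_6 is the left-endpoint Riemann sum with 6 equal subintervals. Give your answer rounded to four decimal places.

23.6678

Exact integral: ∫_0^5.5 f(u) du ≈ 84.791667.
L_6 ≈ 61.123843.
Error ≈ 84.791667 − 61.123843 ≈ 23.6678.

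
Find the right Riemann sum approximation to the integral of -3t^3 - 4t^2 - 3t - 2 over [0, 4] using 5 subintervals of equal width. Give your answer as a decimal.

-425.92

Δt = (4 − 0)/5 = 0.8.
Right endpoints: 0.8, 1.6, 2.4, 3.2, 4.
f(0.8) = -8.496, f(1.6) = -29.328, f(2.4) = -73.712, f(3.2) = -150.864, f(4) = -270.
Sum = Δt · [f(0.8) + f(1.6) + f(2.4) + f(3.2) + f(4)].
Sum = -425.92.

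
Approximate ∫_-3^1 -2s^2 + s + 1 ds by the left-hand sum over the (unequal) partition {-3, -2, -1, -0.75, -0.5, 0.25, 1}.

-28.875

Subinterval widths: 1, 1, 0.25, 0.25, 0.75, 0.75.
Left endpoints: -3, -2, -1, -0.75, -0.5, 0.25.
f(-3) = -20, f(-2) = -9, f(-1) = -2, f(-0.75) = -0.875, f(-0.5) = 0, f(0.25) = 1.125.
Sum = Σ Δs_i · f(s_i).
Sum = -28.875.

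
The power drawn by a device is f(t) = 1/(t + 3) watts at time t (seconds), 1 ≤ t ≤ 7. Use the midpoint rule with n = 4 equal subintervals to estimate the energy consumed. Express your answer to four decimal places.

0.9115

Δt = (7 − 1)/4 = 1.5.
Midpoints: 1.75, 3.25, 4.75, 6.25.
f(1.75) = 4/19, f(3.25) = 0.16, f(4.75) = 4/31, f(6.25) = 4/37.
Sum = Δt · [f(1.75) + f(3.25) + f(4.75) + f(6.25)].
Sum ≈ 0.9115.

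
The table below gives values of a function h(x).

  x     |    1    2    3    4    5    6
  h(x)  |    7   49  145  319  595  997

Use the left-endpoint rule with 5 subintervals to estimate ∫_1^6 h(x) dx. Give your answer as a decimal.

1115

Δx = 1.
Sum = 1·[7 + 49 + 145 + 319 + 595] = 1115.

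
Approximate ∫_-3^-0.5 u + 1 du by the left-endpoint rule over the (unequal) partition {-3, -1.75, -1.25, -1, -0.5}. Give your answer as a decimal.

Subinterval widths: 1.25, 0.5, 0.25, 0.5.
Left endpoints: -3, -1.75, -1.25, -1.
f(-3) = -2, f(-1.75) = -0.75, f(-1.25) = -0.25, f(-1) = 0.
Sum = Σ Δu_i · f(u_i).
Sum = -2.9375.

-2.9375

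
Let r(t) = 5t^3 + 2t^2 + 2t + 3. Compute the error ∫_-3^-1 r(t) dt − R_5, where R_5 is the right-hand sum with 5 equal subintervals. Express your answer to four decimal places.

Exact integral: ∫_-3^-1 r(t) dt ≈ -84.666667.
R_5 = -62.56.
Error ≈ -84.666667 − (-62.56) ≈ -22.1067.

-22.1067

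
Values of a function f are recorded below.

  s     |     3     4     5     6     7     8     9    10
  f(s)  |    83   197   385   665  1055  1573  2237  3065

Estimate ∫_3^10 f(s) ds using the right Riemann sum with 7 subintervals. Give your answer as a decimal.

9177

Δs = 1.
Sum = 1·[197 + 385 + 665 + 1055 + 1573 + 2237 + 3065] = 9177.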